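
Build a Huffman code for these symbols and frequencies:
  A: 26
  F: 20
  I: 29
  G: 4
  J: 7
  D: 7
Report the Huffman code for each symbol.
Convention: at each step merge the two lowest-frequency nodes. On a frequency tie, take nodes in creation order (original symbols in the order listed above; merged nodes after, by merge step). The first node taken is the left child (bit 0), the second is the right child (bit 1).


Huffman tree construction:
Step 1: Merge G(4) + J(7) = 11
Step 2: Merge D(7) + (G+J)(11) = 18
Step 3: Merge (D+(G+J))(18) + F(20) = 38
Step 4: Merge A(26) + I(29) = 55
Step 5: Merge ((D+(G+J))+F)(38) + (A+I)(55) = 93
Read each symbol's code off the tree from the root (left child = 0, right child = 1).

Codes:
  A: 10 (length 2)
  F: 01 (length 2)
  I: 11 (length 2)
  G: 0010 (length 4)
  J: 0011 (length 4)
  D: 000 (length 3)
Average code length: 215/93 = 2.3118 bits/symbol


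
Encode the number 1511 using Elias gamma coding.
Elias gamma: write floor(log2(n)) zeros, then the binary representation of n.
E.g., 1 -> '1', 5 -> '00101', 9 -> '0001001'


num_bits = floor(log2(1511)) + 1 = 11
leading_zeros = num_bits - 1 = 10
binary(1511) = 10111100111

Elias gamma(1511) = '0000000000' + '10111100111' = 000000000010111100111 (21 bits)


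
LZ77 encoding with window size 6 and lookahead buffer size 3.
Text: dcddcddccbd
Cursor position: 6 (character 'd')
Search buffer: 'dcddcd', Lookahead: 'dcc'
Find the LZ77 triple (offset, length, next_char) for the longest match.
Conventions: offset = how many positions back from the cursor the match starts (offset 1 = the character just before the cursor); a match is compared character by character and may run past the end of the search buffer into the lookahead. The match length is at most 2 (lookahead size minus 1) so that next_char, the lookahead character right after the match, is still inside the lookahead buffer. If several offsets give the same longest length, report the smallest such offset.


Try each offset into the search buffer:
  offset=1 (pos 5, char 'd'): match length 1
  offset=2 (pos 4, char 'c'): match length 0
  offset=3 (pos 3, char 'd'): match length 2
  offset=4 (pos 2, char 'd'): match length 1
  offset=5 (pos 1, char 'c'): match length 0
  offset=6 (pos 0, char 'd'): match length 2
Longest match has length 2, found at offsets 3, 6; take the smallest, offset 3.
next_char = character at position 6 + 2 = 8 -> 'c'

Best match: offset=3, length=2 (matching 'dc' starting at position 3)
LZ77 triple: (3, 2, 'c')


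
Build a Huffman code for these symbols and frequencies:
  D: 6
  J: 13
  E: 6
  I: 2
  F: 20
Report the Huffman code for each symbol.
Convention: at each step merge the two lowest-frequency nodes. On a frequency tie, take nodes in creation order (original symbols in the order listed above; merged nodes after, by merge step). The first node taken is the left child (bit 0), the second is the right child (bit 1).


Huffman tree construction:
Step 1: Merge I(2) + D(6) = 8
Step 2: Merge E(6) + (I+D)(8) = 14
Step 3: Merge J(13) + (E+(I+D))(14) = 27
Step 4: Merge F(20) + (J+(E+(I+D)))(27) = 47
Read each symbol's code off the tree from the root (left child = 0, right child = 1).

Codes:
  D: 1111 (length 4)
  J: 10 (length 2)
  E: 110 (length 3)
  I: 1110 (length 4)
  F: 0 (length 1)
Average code length: 96/47 = 2.0426 bits/symbol


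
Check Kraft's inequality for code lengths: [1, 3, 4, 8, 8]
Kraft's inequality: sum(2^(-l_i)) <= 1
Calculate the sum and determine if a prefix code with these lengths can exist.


Sum = 2^(-1) + 2^(-3) + 2^(-4) + 2^(-8) + 2^(-8)
    = 0.5 + 0.125 + 0.0625 + 0.00390625 + 0.00390625
    = 178/256 = 0.6953125
Since 0.6953125 <= 1, Kraft's inequality IS satisfied.
A prefix code with these lengths CAN exist.

Kraft sum = 0.6953125. Satisfied.


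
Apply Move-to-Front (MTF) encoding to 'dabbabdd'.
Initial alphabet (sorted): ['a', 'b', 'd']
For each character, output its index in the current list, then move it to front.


MTF encoding:
'd': index 2 in ['a', 'b', 'd'] -> ['d', 'a', 'b']
'a': index 1 in ['d', 'a', 'b'] -> ['a', 'd', 'b']
'b': index 2 in ['a', 'd', 'b'] -> ['b', 'a', 'd']
'b': index 0 in ['b', 'a', 'd'] -> ['b', 'a', 'd']
'a': index 1 in ['b', 'a', 'd'] -> ['a', 'b', 'd']
'b': index 1 in ['a', 'b', 'd'] -> ['b', 'a', 'd']
'd': index 2 in ['b', 'a', 'd'] -> ['d', 'b', 'a']
'd': index 0 in ['d', 'b', 'a'] -> ['d', 'b', 'a']


Output: [2, 1, 2, 0, 1, 1, 2, 0]


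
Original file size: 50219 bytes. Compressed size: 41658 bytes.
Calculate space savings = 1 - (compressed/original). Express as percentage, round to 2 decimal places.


ratio = compressed/original = 41658/50219 = 0.829527
savings = 1 - ratio = 1 - 0.829527 = 0.170473
as a percentage: 0.170473 * 100 = 17.05%

Space savings = 1 - 41658/50219 = 17.05%


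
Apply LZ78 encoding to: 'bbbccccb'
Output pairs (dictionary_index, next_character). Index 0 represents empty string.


LZ78 encoding steps:
Dictionary: {0: ''}
Step 1: w='' (idx 0), next='b' -> output (0, 'b'), add 'b' as idx 1
Step 2: w='b' (idx 1), next='b' -> output (1, 'b'), add 'bb' as idx 2
Step 3: w='' (idx 0), next='c' -> output (0, 'c'), add 'c' as idx 3
Step 4: w='c' (idx 3), next='c' -> output (3, 'c'), add 'cc' as idx 4
Step 5: w='c' (idx 3), next='b' -> output (3, 'b'), add 'cb' as idx 5


Encoded: [(0, 'b'), (1, 'b'), (0, 'c'), (3, 'c'), (3, 'b')]


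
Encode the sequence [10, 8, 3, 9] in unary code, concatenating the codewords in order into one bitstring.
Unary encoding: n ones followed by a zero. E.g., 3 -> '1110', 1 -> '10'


Encode each number as n ones followed by a terminating 0:
  10 -> 11111111110 (11 bits)
  8 -> 111111110 (9 bits)
  3 -> 1110 (4 bits)
  9 -> 1111111110 (10 bits)
Total length = 11 + 9 + 4 + 10 = 34 bits.

Unary([10, 8, 3, 9]) = 1111111111011111111011101111111110 (34 bits)


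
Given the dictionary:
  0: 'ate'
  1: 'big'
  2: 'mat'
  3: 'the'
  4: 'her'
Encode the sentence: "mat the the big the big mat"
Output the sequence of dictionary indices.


Look up each word in the dictionary:
  'mat' -> 2
  'the' -> 3
  'the' -> 3
  'big' -> 1
  'the' -> 3
  'big' -> 1
  'mat' -> 2

Encoded: [2, 3, 3, 1, 3, 1, 2]


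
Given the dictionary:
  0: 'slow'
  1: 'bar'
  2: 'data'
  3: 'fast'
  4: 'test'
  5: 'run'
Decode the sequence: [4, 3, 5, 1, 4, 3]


Look up each index in the dictionary:
  4 -> 'test'
  3 -> 'fast'
  5 -> 'run'
  1 -> 'bar'
  4 -> 'test'
  3 -> 'fast'

Decoded: "test fast run bar test fast"


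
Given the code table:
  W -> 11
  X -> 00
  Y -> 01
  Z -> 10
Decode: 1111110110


Decoding:
11 -> W
11 -> W
11 -> W
01 -> Y
10 -> Z


Result: WWWYZ


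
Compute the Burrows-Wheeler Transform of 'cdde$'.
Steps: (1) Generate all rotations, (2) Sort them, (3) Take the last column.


Rotations (sorted):
  0: $cdde -> last char: e
  1: cdde$ -> last char: $
  2: dde$c -> last char: c
  3: de$cd -> last char: d
  4: e$cdd -> last char: d


BWT = e$cdd


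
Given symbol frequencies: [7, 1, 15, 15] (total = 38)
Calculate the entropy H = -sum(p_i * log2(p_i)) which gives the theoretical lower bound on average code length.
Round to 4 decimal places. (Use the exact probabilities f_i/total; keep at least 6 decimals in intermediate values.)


Per-symbol terms -p_i * log2(p_i) with p_i = f_i/38:
  p = 7/38 = 0.184211: log2(p) = -2.440573, -p*log2(p) = 0.449579
  p = 1/38 = 0.026316: log2(p) = -5.247928, -p*log2(p) = 0.138103
  p = 15/38 = 0.394737: log2(p) = -1.341037, -p*log2(p) = 0.529357
  p = 15/38 = 0.394737: log2(p) = -1.341037, -p*log2(p) = 0.529357
H = 0.449579 + 0.138103 + 0.529357 + 0.529357 = 1.646396

H = 1.6464 bits/symbol


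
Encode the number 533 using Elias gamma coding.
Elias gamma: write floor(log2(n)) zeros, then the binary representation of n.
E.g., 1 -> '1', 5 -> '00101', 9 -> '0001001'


num_bits = floor(log2(533)) + 1 = 10
leading_zeros = num_bits - 1 = 9
binary(533) = 1000010101

Elias gamma(533) = '000000000' + '1000010101' = 0000000001000010101 (19 bits)


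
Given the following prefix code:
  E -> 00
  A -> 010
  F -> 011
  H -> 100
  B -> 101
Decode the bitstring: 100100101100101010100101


Decoding step by step:
Bits 100 -> H
Bits 100 -> H
Bits 101 -> B
Bits 100 -> H
Bits 101 -> B
Bits 010 -> A
Bits 100 -> H
Bits 101 -> B


Decoded message: HHBHBAHB


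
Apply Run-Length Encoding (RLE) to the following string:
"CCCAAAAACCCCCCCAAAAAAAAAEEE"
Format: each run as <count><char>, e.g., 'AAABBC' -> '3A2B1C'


Scanning runs left to right:
  i=0: run of 'C' x 3 -> '3C'
  i=3: run of 'A' x 5 -> '5A'
  i=8: run of 'C' x 7 -> '7C'
  i=15: run of 'A' x 9 -> '9A'
  i=24: run of 'E' x 3 -> '3E'

RLE = 3C5A7C9A3E


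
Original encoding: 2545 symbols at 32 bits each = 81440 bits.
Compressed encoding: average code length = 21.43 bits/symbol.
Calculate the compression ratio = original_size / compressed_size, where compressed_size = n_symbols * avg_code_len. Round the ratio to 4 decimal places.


original_size = n_symbols * orig_bits = 2545 * 32 = 81440 bits
compressed_size = n_symbols * avg_code_len = 2545 * 21.43 = 54539.35 bits
ratio = original_size / compressed_size = 81440 / 54539.35 = 1.4932

Compression ratio = 1.4932


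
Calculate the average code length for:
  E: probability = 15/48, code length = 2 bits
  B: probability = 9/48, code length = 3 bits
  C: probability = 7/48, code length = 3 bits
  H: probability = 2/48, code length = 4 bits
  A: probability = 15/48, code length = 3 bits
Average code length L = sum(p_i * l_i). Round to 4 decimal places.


Weighted contributions p_i * l_i:
  E: (15/48) * 2 = 30/48
  B: (9/48) * 3 = 27/48
  C: (7/48) * 3 = 21/48
  H: (2/48) * 4 = 8/48
  A: (15/48) * 3 = 45/48
Sum = (30 + 27 + 21 + 8 + 45)/48 = 131/48

L = 131/48 = 2.7292 bits/symbol


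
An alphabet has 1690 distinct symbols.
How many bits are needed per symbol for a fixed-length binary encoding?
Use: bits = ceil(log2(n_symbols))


log2(1690) = 10.7228
Bracket: 2^10 = 1024 < 1690 <= 2^11 = 2048
So ceil(log2(1690)) = 11

bits = ceil(log2(1690)) = ceil(10.7228) = 11 bits


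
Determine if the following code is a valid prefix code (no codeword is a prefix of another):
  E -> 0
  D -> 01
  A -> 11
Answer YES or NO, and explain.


Checking each pair (does one codeword prefix another?):
  E='0' vs D='01': prefix -- VIOLATION

NO -- this is NOT a valid prefix code. E (0) is a prefix of D (01).


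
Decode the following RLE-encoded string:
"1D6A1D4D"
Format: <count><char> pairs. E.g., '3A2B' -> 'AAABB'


Expanding each <count><char> pair:
  1D -> 'D'
  6A -> 'AAAAAA'
  1D -> 'D'
  4D -> 'DDDD'

Decoded = DAAAAAADDDDD


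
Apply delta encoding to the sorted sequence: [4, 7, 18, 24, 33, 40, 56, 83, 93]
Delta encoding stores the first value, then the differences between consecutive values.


First value: 4
Deltas:
  7 - 4 = 3
  18 - 7 = 11
  24 - 18 = 6
  33 - 24 = 9
  40 - 33 = 7
  56 - 40 = 16
  83 - 56 = 27
  93 - 83 = 10


Delta encoded: [4, 3, 11, 6, 9, 7, 16, 27, 10]


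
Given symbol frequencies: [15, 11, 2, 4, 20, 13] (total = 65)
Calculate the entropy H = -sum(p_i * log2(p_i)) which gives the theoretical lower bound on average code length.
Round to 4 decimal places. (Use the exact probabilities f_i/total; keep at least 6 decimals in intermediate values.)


Per-symbol terms -p_i * log2(p_i) with p_i = f_i/65:
  p = 15/65 = 0.230769: log2(p) = -2.115477, -p*log2(p) = 0.488187
  p = 11/65 = 0.169231: log2(p) = -2.562936, -p*log2(p) = 0.433728
  p = 2/65 = 0.030769: log2(p) = -5.022368, -p*log2(p) = 0.154534
  p = 4/65 = 0.061538: log2(p) = -4.022368, -p*log2(p) = 0.247530
  p = 20/65 = 0.307692: log2(p) = -1.700440, -p*log2(p) = 0.523212
  p = 13/65 = 0.200000: log2(p) = -2.321928, -p*log2(p) = 0.464386
H = 0.488187 + 0.433728 + 0.154534 + 0.247530 + 0.523212 + 0.464386 = 2.311577

H = 2.3116 bits/symbol


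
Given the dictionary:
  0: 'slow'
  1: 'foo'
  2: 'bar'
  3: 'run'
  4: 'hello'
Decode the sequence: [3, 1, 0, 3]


Look up each index in the dictionary:
  3 -> 'run'
  1 -> 'foo'
  0 -> 'slow'
  3 -> 'run'

Decoded: "run foo slow run"


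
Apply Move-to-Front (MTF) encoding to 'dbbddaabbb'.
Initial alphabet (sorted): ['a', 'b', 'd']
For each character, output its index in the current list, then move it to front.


MTF encoding:
'd': index 2 in ['a', 'b', 'd'] -> ['d', 'a', 'b']
'b': index 2 in ['d', 'a', 'b'] -> ['b', 'd', 'a']
'b': index 0 in ['b', 'd', 'a'] -> ['b', 'd', 'a']
'd': index 1 in ['b', 'd', 'a'] -> ['d', 'b', 'a']
'd': index 0 in ['d', 'b', 'a'] -> ['d', 'b', 'a']
'a': index 2 in ['d', 'b', 'a'] -> ['a', 'd', 'b']
'a': index 0 in ['a', 'd', 'b'] -> ['a', 'd', 'b']
'b': index 2 in ['a', 'd', 'b'] -> ['b', 'a', 'd']
'b': index 0 in ['b', 'a', 'd'] -> ['b', 'a', 'd']
'b': index 0 in ['b', 'a', 'd'] -> ['b', 'a', 'd']


Output: [2, 2, 0, 1, 0, 2, 0, 2, 0, 0]


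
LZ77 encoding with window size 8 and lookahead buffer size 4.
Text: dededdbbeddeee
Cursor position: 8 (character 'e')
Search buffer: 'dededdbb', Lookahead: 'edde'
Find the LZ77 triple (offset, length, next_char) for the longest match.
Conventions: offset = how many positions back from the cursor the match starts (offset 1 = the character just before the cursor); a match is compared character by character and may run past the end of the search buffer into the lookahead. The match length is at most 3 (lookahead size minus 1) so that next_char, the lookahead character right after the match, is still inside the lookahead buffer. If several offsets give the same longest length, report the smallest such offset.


Try each offset into the search buffer:
  offset=1 (pos 7, char 'b'): match length 0
  offset=2 (pos 6, char 'b'): match length 0
  offset=3 (pos 5, char 'd'): match length 0
  offset=4 (pos 4, char 'd'): match length 0
  offset=5 (pos 3, char 'e'): match length 3
  offset=6 (pos 2, char 'd'): match length 0
  offset=7 (pos 1, char 'e'): match length 2
  offset=8 (pos 0, char 'd'): match length 0
Longest match has length 3 at offset 5.
next_char = character at position 8 + 3 = 11 -> 'e'

Best match: offset=5, length=3 (matching 'edd' starting at position 3)
LZ77 triple: (5, 3, 'e')


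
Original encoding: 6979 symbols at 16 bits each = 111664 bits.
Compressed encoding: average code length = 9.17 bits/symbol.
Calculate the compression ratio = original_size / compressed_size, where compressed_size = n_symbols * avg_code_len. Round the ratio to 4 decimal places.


original_size = n_symbols * orig_bits = 6979 * 16 = 111664 bits
compressed_size = n_symbols * avg_code_len = 6979 * 9.17 = 63997.43 bits
ratio = original_size / compressed_size = 111664 / 63997.43 = 1.7448

Compression ratio = 1.7448


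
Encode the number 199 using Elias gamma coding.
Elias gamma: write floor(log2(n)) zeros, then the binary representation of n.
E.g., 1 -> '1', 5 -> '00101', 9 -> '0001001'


num_bits = floor(log2(199)) + 1 = 8
leading_zeros = num_bits - 1 = 7
binary(199) = 11000111

Elias gamma(199) = '0000000' + '11000111' = 000000011000111 (15 bits)


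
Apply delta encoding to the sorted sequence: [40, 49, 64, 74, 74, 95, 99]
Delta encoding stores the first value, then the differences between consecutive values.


First value: 40
Deltas:
  49 - 40 = 9
  64 - 49 = 15
  74 - 64 = 10
  74 - 74 = 0
  95 - 74 = 21
  99 - 95 = 4


Delta encoded: [40, 9, 15, 10, 0, 21, 4]


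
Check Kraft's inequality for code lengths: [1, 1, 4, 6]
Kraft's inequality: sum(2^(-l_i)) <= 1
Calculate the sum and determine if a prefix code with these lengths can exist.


Sum = 2^(-1) + 2^(-1) + 2^(-4) + 2^(-6)
    = 0.5 + 0.5 + 0.0625 + 0.015625
    = 69/64 = 1.078125
Since 1.078125 > 1, Kraft's inequality is NOT satisfied.
A prefix code with these lengths CANNOT exist.

Kraft sum = 1.078125. Not satisfied.


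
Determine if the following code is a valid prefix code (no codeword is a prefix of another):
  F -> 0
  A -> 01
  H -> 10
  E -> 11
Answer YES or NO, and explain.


Checking each pair (does one codeword prefix another?):
  F='0' vs A='01': prefix -- VIOLATION

NO -- this is NOT a valid prefix code. F (0) is a prefix of A (01).


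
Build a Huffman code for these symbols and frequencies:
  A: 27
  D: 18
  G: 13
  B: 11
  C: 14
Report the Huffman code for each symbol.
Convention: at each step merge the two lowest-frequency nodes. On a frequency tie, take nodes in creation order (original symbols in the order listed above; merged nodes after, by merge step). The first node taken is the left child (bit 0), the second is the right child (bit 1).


Huffman tree construction:
Step 1: Merge B(11) + G(13) = 24
Step 2: Merge C(14) + D(18) = 32
Step 3: Merge (B+G)(24) + A(27) = 51
Step 4: Merge (C+D)(32) + ((B+G)+A)(51) = 83
Read each symbol's code off the tree from the root (left child = 0, right child = 1).

Codes:
  A: 11 (length 2)
  D: 01 (length 2)
  G: 101 (length 3)
  B: 100 (length 3)
  C: 00 (length 2)
Average code length: 190/83 = 2.2892 bits/symbol


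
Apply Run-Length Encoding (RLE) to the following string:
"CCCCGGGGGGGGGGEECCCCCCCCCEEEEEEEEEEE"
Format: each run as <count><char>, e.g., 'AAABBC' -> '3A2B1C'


Scanning runs left to right:
  i=0: run of 'C' x 4 -> '4C'
  i=4: run of 'G' x 10 -> '10G'
  i=14: run of 'E' x 2 -> '2E'
  i=16: run of 'C' x 9 -> '9C'
  i=25: run of 'E' x 11 -> '11E'

RLE = 4C10G2E9C11E


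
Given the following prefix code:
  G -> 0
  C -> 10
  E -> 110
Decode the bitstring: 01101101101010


Decoding step by step:
Bits 0 -> G
Bits 110 -> E
Bits 110 -> E
Bits 110 -> E
Bits 10 -> C
Bits 10 -> C


Decoded message: GEEECC


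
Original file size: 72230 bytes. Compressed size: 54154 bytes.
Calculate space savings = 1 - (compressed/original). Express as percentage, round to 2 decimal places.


ratio = compressed/original = 54154/72230 = 0.749744
savings = 1 - ratio = 1 - 0.749744 = 0.250256
as a percentage: 0.250256 * 100 = 25.03%

Space savings = 1 - 54154/72230 = 25.03%


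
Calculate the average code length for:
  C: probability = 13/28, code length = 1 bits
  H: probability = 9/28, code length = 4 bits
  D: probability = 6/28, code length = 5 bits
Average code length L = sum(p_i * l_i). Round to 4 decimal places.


Weighted contributions p_i * l_i:
  C: (13/28) * 1 = 13/28
  H: (9/28) * 4 = 36/28
  D: (6/28) * 5 = 30/28
Sum = (13 + 36 + 30)/28 = 79/28

L = 79/28 = 2.8214 bits/symbol


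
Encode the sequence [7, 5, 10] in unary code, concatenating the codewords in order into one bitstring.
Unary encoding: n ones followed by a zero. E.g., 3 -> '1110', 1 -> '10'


Encode each number as n ones followed by a terminating 0:
  7 -> 11111110 (8 bits)
  5 -> 111110 (6 bits)
  10 -> 11111111110 (11 bits)
Total length = 8 + 6 + 11 = 25 bits.

Unary([7, 5, 10]) = 1111111011111011111111110 (25 bits)


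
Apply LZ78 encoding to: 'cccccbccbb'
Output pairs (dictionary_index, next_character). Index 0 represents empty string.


LZ78 encoding steps:
Dictionary: {0: ''}
Step 1: w='' (idx 0), next='c' -> output (0, 'c'), add 'c' as idx 1
Step 2: w='c' (idx 1), next='c' -> output (1, 'c'), add 'cc' as idx 2
Step 3: w='cc' (idx 2), next='b' -> output (2, 'b'), add 'ccb' as idx 3
Step 4: w='ccb' (idx 3), next='b' -> output (3, 'b'), add 'ccbb' as idx 4


Encoded: [(0, 'c'), (1, 'c'), (2, 'b'), (3, 'b')]


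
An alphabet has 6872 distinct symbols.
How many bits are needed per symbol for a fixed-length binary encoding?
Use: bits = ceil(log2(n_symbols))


log2(6872) = 12.7465
Bracket: 2^12 = 4096 < 6872 <= 2^13 = 8192
So ceil(log2(6872)) = 13

bits = ceil(log2(6872)) = ceil(12.7465) = 13 bits


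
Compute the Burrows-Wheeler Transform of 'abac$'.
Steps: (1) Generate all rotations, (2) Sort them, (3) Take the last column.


Rotations (sorted):
  0: $abac -> last char: c
  1: abac$ -> last char: $
  2: ac$ab -> last char: b
  3: bac$a -> last char: a
  4: c$aba -> last char: a


BWT = c$baa


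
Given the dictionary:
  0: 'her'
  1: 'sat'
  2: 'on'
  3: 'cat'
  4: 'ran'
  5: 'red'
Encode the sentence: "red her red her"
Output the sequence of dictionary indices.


Look up each word in the dictionary:
  'red' -> 5
  'her' -> 0
  'red' -> 5
  'her' -> 0

Encoded: [5, 0, 5, 0]


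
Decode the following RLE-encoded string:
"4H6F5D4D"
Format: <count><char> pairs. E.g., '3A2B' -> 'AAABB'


Expanding each <count><char> pair:
  4H -> 'HHHH'
  6F -> 'FFFFFF'
  5D -> 'DDDDD'
  4D -> 'DDDD'

Decoded = HHHHFFFFFFDDDDDDDDD


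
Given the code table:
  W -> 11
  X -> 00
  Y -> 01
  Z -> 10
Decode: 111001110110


Decoding:
11 -> W
10 -> Z
01 -> Y
11 -> W
01 -> Y
10 -> Z


Result: WZYWYZ


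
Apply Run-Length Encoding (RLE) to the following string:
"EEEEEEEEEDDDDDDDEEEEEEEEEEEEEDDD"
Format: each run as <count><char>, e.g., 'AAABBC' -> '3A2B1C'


Scanning runs left to right:
  i=0: run of 'E' x 9 -> '9E'
  i=9: run of 'D' x 7 -> '7D'
  i=16: run of 'E' x 13 -> '13E'
  i=29: run of 'D' x 3 -> '3D'

RLE = 9E7D13E3D


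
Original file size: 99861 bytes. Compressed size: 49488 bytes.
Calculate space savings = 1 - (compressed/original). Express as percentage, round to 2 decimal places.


ratio = compressed/original = 49488/99861 = 0.495569
savings = 1 - ratio = 1 - 0.495569 = 0.504431
as a percentage: 0.504431 * 100 = 50.44%

Space savings = 1 - 49488/99861 = 50.44%


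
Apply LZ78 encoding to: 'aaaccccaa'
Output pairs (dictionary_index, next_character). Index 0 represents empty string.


LZ78 encoding steps:
Dictionary: {0: ''}
Step 1: w='' (idx 0), next='a' -> output (0, 'a'), add 'a' as idx 1
Step 2: w='a' (idx 1), next='a' -> output (1, 'a'), add 'aa' as idx 2
Step 3: w='' (idx 0), next='c' -> output (0, 'c'), add 'c' as idx 3
Step 4: w='c' (idx 3), next='c' -> output (3, 'c'), add 'cc' as idx 4
Step 5: w='c' (idx 3), next='a' -> output (3, 'a'), add 'ca' as idx 5
Step 6: w='a' (idx 1), end of input -> output (1, '')


Encoded: [(0, 'a'), (1, 'a'), (0, 'c'), (3, 'c'), (3, 'a'), (1, '')]


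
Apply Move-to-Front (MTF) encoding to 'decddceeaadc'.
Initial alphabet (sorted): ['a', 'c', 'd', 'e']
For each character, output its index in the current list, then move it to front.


MTF encoding:
'd': index 2 in ['a', 'c', 'd', 'e'] -> ['d', 'a', 'c', 'e']
'e': index 3 in ['d', 'a', 'c', 'e'] -> ['e', 'd', 'a', 'c']
'c': index 3 in ['e', 'd', 'a', 'c'] -> ['c', 'e', 'd', 'a']
'd': index 2 in ['c', 'e', 'd', 'a'] -> ['d', 'c', 'e', 'a']
'd': index 0 in ['d', 'c', 'e', 'a'] -> ['d', 'c', 'e', 'a']
'c': index 1 in ['d', 'c', 'e', 'a'] -> ['c', 'd', 'e', 'a']
'e': index 2 in ['c', 'd', 'e', 'a'] -> ['e', 'c', 'd', 'a']
'e': index 0 in ['e', 'c', 'd', 'a'] -> ['e', 'c', 'd', 'a']
'a': index 3 in ['e', 'c', 'd', 'a'] -> ['a', 'e', 'c', 'd']
'a': index 0 in ['a', 'e', 'c', 'd'] -> ['a', 'e', 'c', 'd']
'd': index 3 in ['a', 'e', 'c', 'd'] -> ['d', 'a', 'e', 'c']
'c': index 3 in ['d', 'a', 'e', 'c'] -> ['c', 'd', 'a', 'e']


Output: [2, 3, 3, 2, 0, 1, 2, 0, 3, 0, 3, 3]


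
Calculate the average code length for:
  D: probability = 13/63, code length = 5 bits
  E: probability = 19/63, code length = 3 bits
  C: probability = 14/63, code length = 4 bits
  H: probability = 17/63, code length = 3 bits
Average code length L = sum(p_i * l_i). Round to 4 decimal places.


Weighted contributions p_i * l_i:
  D: (13/63) * 5 = 65/63
  E: (19/63) * 3 = 57/63
  C: (14/63) * 4 = 56/63
  H: (17/63) * 3 = 51/63
Sum = (65 + 57 + 56 + 51)/63 = 229/63

L = 229/63 = 3.6349 bits/symbol


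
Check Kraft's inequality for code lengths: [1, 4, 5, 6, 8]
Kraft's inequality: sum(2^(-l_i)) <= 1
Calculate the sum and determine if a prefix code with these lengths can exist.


Sum = 2^(-1) + 2^(-4) + 2^(-5) + 2^(-6) + 2^(-8)
    = 0.5 + 0.0625 + 0.03125 + 0.015625 + 0.00390625
    = 157/256 = 0.61328125
Since 0.61328125 <= 1, Kraft's inequality IS satisfied.
A prefix code with these lengths CAN exist.

Kraft sum = 0.61328125. Satisfied.


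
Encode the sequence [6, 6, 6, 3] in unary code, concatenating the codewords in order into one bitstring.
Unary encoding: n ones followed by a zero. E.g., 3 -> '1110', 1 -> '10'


Encode each number as n ones followed by a terminating 0:
  6 -> 1111110 (7 bits)
  6 -> 1111110 (7 bits)
  6 -> 1111110 (7 bits)
  3 -> 1110 (4 bits)
Total length = 7 + 7 + 7 + 4 = 25 bits.

Unary([6, 6, 6, 3]) = 1111110111111011111101110 (25 bits)


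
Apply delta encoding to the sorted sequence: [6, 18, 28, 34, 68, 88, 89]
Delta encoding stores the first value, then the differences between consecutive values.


First value: 6
Deltas:
  18 - 6 = 12
  28 - 18 = 10
  34 - 28 = 6
  68 - 34 = 34
  88 - 68 = 20
  89 - 88 = 1


Delta encoded: [6, 12, 10, 6, 34, 20, 1]


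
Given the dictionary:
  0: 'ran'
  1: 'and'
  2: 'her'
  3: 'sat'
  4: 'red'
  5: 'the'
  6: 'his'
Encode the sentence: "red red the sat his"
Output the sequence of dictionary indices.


Look up each word in the dictionary:
  'red' -> 4
  'red' -> 4
  'the' -> 5
  'sat' -> 3
  'his' -> 6

Encoded: [4, 4, 5, 3, 6]


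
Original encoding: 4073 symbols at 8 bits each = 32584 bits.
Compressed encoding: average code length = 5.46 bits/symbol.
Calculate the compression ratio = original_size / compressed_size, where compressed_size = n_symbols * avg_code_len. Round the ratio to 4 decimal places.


original_size = n_symbols * orig_bits = 4073 * 8 = 32584 bits
compressed_size = n_symbols * avg_code_len = 4073 * 5.46 = 22238.58 bits
ratio = original_size / compressed_size = 32584 / 22238.58 = 1.4652

Compression ratio = 1.4652


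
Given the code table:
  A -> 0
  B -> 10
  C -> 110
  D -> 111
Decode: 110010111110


Decoding:
110 -> C
0 -> A
10 -> B
111 -> D
110 -> C


Result: CABDC


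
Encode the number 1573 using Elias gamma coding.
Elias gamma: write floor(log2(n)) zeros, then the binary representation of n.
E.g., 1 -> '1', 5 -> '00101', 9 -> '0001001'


num_bits = floor(log2(1573)) + 1 = 11
leading_zeros = num_bits - 1 = 10
binary(1573) = 11000100101

Elias gamma(1573) = '0000000000' + '11000100101' = 000000000011000100101 (21 bits)


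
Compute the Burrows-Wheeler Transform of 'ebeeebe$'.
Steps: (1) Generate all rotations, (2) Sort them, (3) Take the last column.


Rotations (sorted):
  0: $ebeeebe -> last char: e
  1: be$ebeee -> last char: e
  2: beeebe$e -> last char: e
  3: e$ebeeeb -> last char: b
  4: ebe$ebee -> last char: e
  5: ebeeebe$ -> last char: $
  6: eebe$ebe -> last char: e
  7: eeebe$eb -> last char: b


BWT = eeebe$eb


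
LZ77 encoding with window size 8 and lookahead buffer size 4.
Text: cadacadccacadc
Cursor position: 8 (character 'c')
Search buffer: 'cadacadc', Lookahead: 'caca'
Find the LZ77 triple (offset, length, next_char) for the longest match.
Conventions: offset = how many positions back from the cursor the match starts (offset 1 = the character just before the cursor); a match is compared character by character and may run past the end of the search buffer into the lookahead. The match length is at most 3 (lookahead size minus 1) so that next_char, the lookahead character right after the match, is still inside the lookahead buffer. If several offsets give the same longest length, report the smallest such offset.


Try each offset into the search buffer:
  offset=1 (pos 7, char 'c'): match length 1
  offset=2 (pos 6, char 'd'): match length 0
  offset=3 (pos 5, char 'a'): match length 0
  offset=4 (pos 4, char 'c'): match length 2
  offset=5 (pos 3, char 'a'): match length 0
  offset=6 (pos 2, char 'd'): match length 0
  offset=7 (pos 1, char 'a'): match length 0
  offset=8 (pos 0, char 'c'): match length 2
Longest match has length 2, found at offsets 4, 8; take the smallest, offset 4.
next_char = character at position 8 + 2 = 10 -> 'c'

Best match: offset=4, length=2 (matching 'ca' starting at position 4)
LZ77 triple: (4, 2, 'c')


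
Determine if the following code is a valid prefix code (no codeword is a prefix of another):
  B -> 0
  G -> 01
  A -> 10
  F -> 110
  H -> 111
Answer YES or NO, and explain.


Checking each pair (does one codeword prefix another?):
  B='0' vs G='01': prefix -- VIOLATION

NO -- this is NOT a valid prefix code. B (0) is a prefix of G (01).


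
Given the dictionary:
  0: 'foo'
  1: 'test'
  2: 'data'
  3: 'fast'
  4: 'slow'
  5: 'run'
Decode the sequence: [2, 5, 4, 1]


Look up each index in the dictionary:
  2 -> 'data'
  5 -> 'run'
  4 -> 'slow'
  1 -> 'test'

Decoded: "data run slow test"


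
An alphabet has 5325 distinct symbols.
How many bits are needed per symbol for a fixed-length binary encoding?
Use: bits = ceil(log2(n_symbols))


log2(5325) = 12.3786
Bracket: 2^12 = 4096 < 5325 <= 2^13 = 8192
So ceil(log2(5325)) = 13

bits = ceil(log2(5325)) = ceil(12.3786) = 13 bits


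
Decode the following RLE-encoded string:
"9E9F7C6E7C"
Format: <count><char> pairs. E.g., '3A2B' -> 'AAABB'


Expanding each <count><char> pair:
  9E -> 'EEEEEEEEE'
  9F -> 'FFFFFFFFF'
  7C -> 'CCCCCCC'
  6E -> 'EEEEEE'
  7C -> 'CCCCCCC'

Decoded = EEEEEEEEEFFFFFFFFFCCCCCCCEEEEEECCCCCCC


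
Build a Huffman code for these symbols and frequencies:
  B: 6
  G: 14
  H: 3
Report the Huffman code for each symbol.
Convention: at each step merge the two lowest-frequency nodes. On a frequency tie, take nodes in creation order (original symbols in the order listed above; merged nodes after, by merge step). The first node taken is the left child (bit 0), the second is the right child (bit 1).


Huffman tree construction:
Step 1: Merge H(3) + B(6) = 9
Step 2: Merge (H+B)(9) + G(14) = 23
Read each symbol's code off the tree from the root (left child = 0, right child = 1).

Codes:
  B: 01 (length 2)
  G: 1 (length 1)
  H: 00 (length 2)
Average code length: 32/23 = 1.3913 bits/symbol


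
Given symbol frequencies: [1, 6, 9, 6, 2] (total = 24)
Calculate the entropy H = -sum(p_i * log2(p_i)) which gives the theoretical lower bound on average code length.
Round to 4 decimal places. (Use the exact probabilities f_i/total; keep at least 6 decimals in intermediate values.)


Per-symbol terms -p_i * log2(p_i) with p_i = f_i/24:
  p = 1/24 = 0.041667: log2(p) = -4.584963, -p*log2(p) = 0.191040
  p = 6/24 = 0.250000: log2(p) = -2.000000, -p*log2(p) = 0.500000
  p = 9/24 = 0.375000: log2(p) = -1.415037, -p*log2(p) = 0.530639
  p = 6/24 = 0.250000: log2(p) = -2.000000, -p*log2(p) = 0.500000
  p = 2/24 = 0.083333: log2(p) = -3.584963, -p*log2(p) = 0.298747
H = 0.191040 + 0.500000 + 0.530639 + 0.500000 + 0.298747 = 2.020426

H = 2.0204 bits/symbol


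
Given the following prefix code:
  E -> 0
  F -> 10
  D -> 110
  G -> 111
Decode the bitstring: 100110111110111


Decoding step by step:
Bits 10 -> F
Bits 0 -> E
Bits 110 -> D
Bits 111 -> G
Bits 110 -> D
Bits 111 -> G


Decoded message: FEDGDG


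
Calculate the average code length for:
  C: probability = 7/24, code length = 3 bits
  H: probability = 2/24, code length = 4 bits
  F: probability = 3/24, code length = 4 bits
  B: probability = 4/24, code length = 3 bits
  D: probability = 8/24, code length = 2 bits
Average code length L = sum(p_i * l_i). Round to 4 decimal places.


Weighted contributions p_i * l_i:
  C: (7/24) * 3 = 21/24
  H: (2/24) * 4 = 8/24
  F: (3/24) * 4 = 12/24
  B: (4/24) * 3 = 12/24
  D: (8/24) * 2 = 16/24
Sum = (21 + 8 + 12 + 12 + 16)/24 = 69/24

L = 69/24 = 2.8750 bits/symbol


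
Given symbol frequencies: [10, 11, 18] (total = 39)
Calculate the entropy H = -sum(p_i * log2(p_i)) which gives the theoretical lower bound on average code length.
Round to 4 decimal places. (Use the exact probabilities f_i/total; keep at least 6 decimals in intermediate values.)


Per-symbol terms -p_i * log2(p_i) with p_i = f_i/39:
  p = 10/39 = 0.256410: log2(p) = -1.963474, -p*log2(p) = 0.503455
  p = 11/39 = 0.282051: log2(p) = -1.825971, -p*log2(p) = 0.515017
  p = 18/39 = 0.461538: log2(p) = -1.115477, -p*log2(p) = 0.514836
H = 0.503455 + 0.515017 + 0.514836 = 1.533308

H = 1.5333 bits/symbol


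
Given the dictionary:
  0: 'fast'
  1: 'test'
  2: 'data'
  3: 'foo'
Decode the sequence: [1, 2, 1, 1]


Look up each index in the dictionary:
  1 -> 'test'
  2 -> 'data'
  1 -> 'test'
  1 -> 'test'

Decoded: "test data test test"


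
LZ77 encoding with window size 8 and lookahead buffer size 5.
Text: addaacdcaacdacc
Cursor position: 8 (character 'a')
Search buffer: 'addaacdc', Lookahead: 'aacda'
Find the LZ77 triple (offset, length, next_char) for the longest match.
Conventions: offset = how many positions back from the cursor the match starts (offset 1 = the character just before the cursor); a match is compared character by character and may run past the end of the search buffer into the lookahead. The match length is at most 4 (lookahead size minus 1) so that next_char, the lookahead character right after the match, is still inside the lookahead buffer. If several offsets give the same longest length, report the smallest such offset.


Try each offset into the search buffer:
  offset=1 (pos 7, char 'c'): match length 0
  offset=2 (pos 6, char 'd'): match length 0
  offset=3 (pos 5, char 'c'): match length 0
  offset=4 (pos 4, char 'a'): match length 1
  offset=5 (pos 3, char 'a'): match length 4
  offset=6 (pos 2, char 'd'): match length 0
  offset=7 (pos 1, char 'd'): match length 0
  offset=8 (pos 0, char 'a'): match length 1
Longest match has length 4 at offset 5.
next_char = character at position 8 + 4 = 12 -> 'a'

Best match: offset=5, length=4 (matching 'aacd' starting at position 3)
LZ77 triple: (5, 4, 'a')


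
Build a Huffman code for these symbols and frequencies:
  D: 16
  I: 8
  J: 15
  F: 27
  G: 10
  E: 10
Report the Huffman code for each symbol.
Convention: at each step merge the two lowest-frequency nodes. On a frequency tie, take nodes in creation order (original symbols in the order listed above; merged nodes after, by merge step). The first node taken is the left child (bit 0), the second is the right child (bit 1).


Huffman tree construction:
Step 1: Merge I(8) + G(10) = 18
Step 2: Merge E(10) + J(15) = 25
Step 3: Merge D(16) + (I+G)(18) = 34
Step 4: Merge (E+J)(25) + F(27) = 52
Step 5: Merge (D+(I+G))(34) + ((E+J)+F)(52) = 86
Read each symbol's code off the tree from the root (left child = 0, right child = 1).

Codes:
  D: 00 (length 2)
  I: 010 (length 3)
  J: 101 (length 3)
  F: 11 (length 2)
  G: 011 (length 3)
  E: 100 (length 3)
Average code length: 215/86 = 2.5000 bits/symbol


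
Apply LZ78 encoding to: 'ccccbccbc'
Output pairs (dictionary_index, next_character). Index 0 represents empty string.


LZ78 encoding steps:
Dictionary: {0: ''}
Step 1: w='' (idx 0), next='c' -> output (0, 'c'), add 'c' as idx 1
Step 2: w='c' (idx 1), next='c' -> output (1, 'c'), add 'cc' as idx 2
Step 3: w='c' (idx 1), next='b' -> output (1, 'b'), add 'cb' as idx 3
Step 4: w='cc' (idx 2), next='b' -> output (2, 'b'), add 'ccb' as idx 4
Step 5: w='c' (idx 1), end of input -> output (1, '')


Encoded: [(0, 'c'), (1, 'c'), (1, 'b'), (2, 'b'), (1, '')]


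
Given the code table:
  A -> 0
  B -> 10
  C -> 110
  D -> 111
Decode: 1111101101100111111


Decoding:
111 -> D
110 -> C
110 -> C
110 -> C
0 -> A
111 -> D
111 -> D


Result: DCCCADD


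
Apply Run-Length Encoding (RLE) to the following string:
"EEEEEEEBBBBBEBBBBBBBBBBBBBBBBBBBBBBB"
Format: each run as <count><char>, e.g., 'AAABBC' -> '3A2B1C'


Scanning runs left to right:
  i=0: run of 'E' x 7 -> '7E'
  i=7: run of 'B' x 5 -> '5B'
  i=12: run of 'E' x 1 -> '1E'
  i=13: run of 'B' x 23 -> '23B'

RLE = 7E5B1E23B


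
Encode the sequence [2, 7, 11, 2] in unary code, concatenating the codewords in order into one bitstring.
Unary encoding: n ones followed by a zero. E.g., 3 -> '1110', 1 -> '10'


Encode each number as n ones followed by a terminating 0:
  2 -> 110 (3 bits)
  7 -> 11111110 (8 bits)
  11 -> 111111111110 (12 bits)
  2 -> 110 (3 bits)
Total length = 3 + 8 + 12 + 3 = 26 bits.

Unary([2, 7, 11, 2]) = 11011111110111111111110110 (26 bits)


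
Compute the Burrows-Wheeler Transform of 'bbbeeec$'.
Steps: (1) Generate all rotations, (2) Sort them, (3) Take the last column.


Rotations (sorted):
  0: $bbbeeec -> last char: c
  1: bbbeeec$ -> last char: $
  2: bbeeec$b -> last char: b
  3: beeec$bb -> last char: b
  4: c$bbbeee -> last char: e
  5: ec$bbbee -> last char: e
  6: eec$bbbe -> last char: e
  7: eeec$bbb -> last char: b


BWT = c$bbeeeb


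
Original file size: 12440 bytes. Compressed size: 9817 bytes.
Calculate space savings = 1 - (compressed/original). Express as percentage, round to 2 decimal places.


ratio = compressed/original = 9817/12440 = 0.789148
savings = 1 - ratio = 1 - 0.789148 = 0.210852
as a percentage: 0.210852 * 100 = 21.09%

Space savings = 1 - 9817/12440 = 21.09%


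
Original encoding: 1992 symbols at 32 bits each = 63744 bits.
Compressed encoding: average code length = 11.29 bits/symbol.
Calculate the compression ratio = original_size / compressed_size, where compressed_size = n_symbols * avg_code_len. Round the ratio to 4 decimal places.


original_size = n_symbols * orig_bits = 1992 * 32 = 63744 bits
compressed_size = n_symbols * avg_code_len = 1992 * 11.29 = 22489.68 bits
ratio = original_size / compressed_size = 63744 / 22489.68 = 2.8344

Compression ratio = 2.8344


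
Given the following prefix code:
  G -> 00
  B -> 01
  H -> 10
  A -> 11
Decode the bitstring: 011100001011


Decoding step by step:
Bits 01 -> B
Bits 11 -> A
Bits 00 -> G
Bits 00 -> G
Bits 10 -> H
Bits 11 -> A


Decoded message: BAGGHA


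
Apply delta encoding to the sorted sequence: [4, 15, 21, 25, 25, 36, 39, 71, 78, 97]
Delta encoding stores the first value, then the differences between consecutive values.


First value: 4
Deltas:
  15 - 4 = 11
  21 - 15 = 6
  25 - 21 = 4
  25 - 25 = 0
  36 - 25 = 11
  39 - 36 = 3
  71 - 39 = 32
  78 - 71 = 7
  97 - 78 = 19


Delta encoded: [4, 11, 6, 4, 0, 11, 3, 32, 7, 19]


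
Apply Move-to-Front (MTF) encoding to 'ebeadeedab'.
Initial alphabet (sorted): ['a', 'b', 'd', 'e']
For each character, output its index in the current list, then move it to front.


MTF encoding:
'e': index 3 in ['a', 'b', 'd', 'e'] -> ['e', 'a', 'b', 'd']
'b': index 2 in ['e', 'a', 'b', 'd'] -> ['b', 'e', 'a', 'd']
'e': index 1 in ['b', 'e', 'a', 'd'] -> ['e', 'b', 'a', 'd']
'a': index 2 in ['e', 'b', 'a', 'd'] -> ['a', 'e', 'b', 'd']
'd': index 3 in ['a', 'e', 'b', 'd'] -> ['d', 'a', 'e', 'b']
'e': index 2 in ['d', 'a', 'e', 'b'] -> ['e', 'd', 'a', 'b']
'e': index 0 in ['e', 'd', 'a', 'b'] -> ['e', 'd', 'a', 'b']
'd': index 1 in ['e', 'd', 'a', 'b'] -> ['d', 'e', 'a', 'b']
'a': index 2 in ['d', 'e', 'a', 'b'] -> ['a', 'd', 'e', 'b']
'b': index 3 in ['a', 'd', 'e', 'b'] -> ['b', 'a', 'd', 'e']


Output: [3, 2, 1, 2, 3, 2, 0, 1, 2, 3]


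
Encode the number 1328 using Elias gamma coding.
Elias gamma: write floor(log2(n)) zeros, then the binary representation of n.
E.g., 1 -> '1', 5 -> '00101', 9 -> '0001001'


num_bits = floor(log2(1328)) + 1 = 11
leading_zeros = num_bits - 1 = 10
binary(1328) = 10100110000

Elias gamma(1328) = '0000000000' + '10100110000' = 000000000010100110000 (21 bits)


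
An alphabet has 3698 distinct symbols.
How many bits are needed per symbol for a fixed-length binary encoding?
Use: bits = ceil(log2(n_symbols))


log2(3698) = 11.8525
Bracket: 2^11 = 2048 < 3698 <= 2^12 = 4096
So ceil(log2(3698)) = 12

bits = ceil(log2(3698)) = ceil(11.8525) = 12 bits


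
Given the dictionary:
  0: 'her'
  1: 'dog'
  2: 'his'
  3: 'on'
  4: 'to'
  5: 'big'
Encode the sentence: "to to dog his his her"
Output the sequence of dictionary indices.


Look up each word in the dictionary:
  'to' -> 4
  'to' -> 4
  'dog' -> 1
  'his' -> 2
  'his' -> 2
  'her' -> 0

Encoded: [4, 4, 1, 2, 2, 0]


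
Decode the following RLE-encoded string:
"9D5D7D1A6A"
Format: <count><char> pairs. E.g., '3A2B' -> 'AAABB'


Expanding each <count><char> pair:
  9D -> 'DDDDDDDDD'
  5D -> 'DDDDD'
  7D -> 'DDDDDDD'
  1A -> 'A'
  6A -> 'AAAAAA'

Decoded = DDDDDDDDDDDDDDDDDDDDDAAAAAAA


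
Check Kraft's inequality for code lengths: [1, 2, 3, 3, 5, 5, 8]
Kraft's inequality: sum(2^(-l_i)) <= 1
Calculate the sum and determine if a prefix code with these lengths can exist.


Sum = 2^(-1) + 2^(-2) + 2^(-3) + 2^(-3) + 2^(-5) + 2^(-5) + 2^(-8)
    = 0.5 + 0.25 + 0.125 + 0.125 + 0.03125 + 0.03125 + 0.00390625
    = 273/256 = 1.06640625
Since 1.06640625 > 1, Kraft's inequality is NOT satisfied.
A prefix code with these lengths CANNOT exist.

Kraft sum = 1.06640625. Not satisfied.
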